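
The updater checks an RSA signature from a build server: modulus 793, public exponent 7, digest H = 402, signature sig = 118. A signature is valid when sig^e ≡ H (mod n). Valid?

Squares mod 793: sig^1≡118, sig^2≡443, sig^4≡378
7 = 4 + 2 + 1, so sig^7 ≡ 378·443·118 ≡ 391 (mod 793)
sig^7 mod 793 = 391, but H = 402.

no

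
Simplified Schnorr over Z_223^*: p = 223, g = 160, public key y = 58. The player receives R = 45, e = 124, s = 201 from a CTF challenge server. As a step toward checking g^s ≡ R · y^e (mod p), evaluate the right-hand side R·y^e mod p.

Squares mod 223: 58^1≡58, 58^2≡19, 58^4≡138, 58^8≡89, 58^16≡116, 58^32≡76, 58^64≡201
124 = 64 + 32 + 16 + 8 + 4, so 58^124 ≡ 201·76·116·89·138 ≡ 94 (mod 223)
R · y^e ≡ 45·94 = 4230 ≡ 216 (mod 223)

216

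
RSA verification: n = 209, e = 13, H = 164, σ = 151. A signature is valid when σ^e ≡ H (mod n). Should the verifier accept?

Squares mod 209: σ^1≡151, σ^2≡20, σ^4≡191, σ^8≡115
13 = 8 + 4 + 1, so σ^13 ≡ 115·191·151 ≡ 94 (mod 209)
The recovered value 94 does not match the digest 164.

reject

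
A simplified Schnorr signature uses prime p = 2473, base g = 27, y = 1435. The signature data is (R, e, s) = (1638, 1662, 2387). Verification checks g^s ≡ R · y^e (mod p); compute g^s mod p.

27^2387 mod 2473 = 1734

1734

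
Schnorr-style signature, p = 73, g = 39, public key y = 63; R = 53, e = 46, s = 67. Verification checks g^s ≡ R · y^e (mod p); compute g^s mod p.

Squares mod 73: 39^1≡39, 39^2≡61, 39^4≡71, 39^8≡4, 39^16≡16, 39^32≡37, 39^64≡55
67 = 64 + 2 + 1, so 39^67 ≡ 55·61·39 ≡ 29 (mod 73)

29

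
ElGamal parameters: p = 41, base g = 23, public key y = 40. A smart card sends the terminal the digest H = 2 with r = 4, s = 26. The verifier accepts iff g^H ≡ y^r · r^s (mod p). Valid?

yes

Left side g^H mod p:
Squares mod 41: 23^1≡23, 23^2≡37
23^2 ≡ 37 (mod 41)
Right side y^r · r^s mod p:
Squares mod 41: 40^1≡40, 40^2≡1, 40^4≡1
40^4 ≡ 1 (mod 41)
Squares mod 41: 4^1≡4, 4^2≡16, 4^4≡10, 4^8≡18, 4^16≡37
26 = 16 + 8 + 2, so 4^26 ≡ 37·18·16 ≡ 37 (mod 41)
1·37 = 37 ≡ 37 (mod 41)
37 ≡ 37 (mod 41), so the signature is genuine.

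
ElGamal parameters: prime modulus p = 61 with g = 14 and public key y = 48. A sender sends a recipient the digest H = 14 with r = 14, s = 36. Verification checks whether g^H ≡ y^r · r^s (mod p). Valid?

no

Left side g^H mod p:
14^14 mod 61 = 13
Right side y^r · r^s mod p:
48^14 mod 61 = 47
14^36 mod 61 = 1
47·1 = 47 ≡ 47 (mod 61)
13 ≠ 47, so verification fails.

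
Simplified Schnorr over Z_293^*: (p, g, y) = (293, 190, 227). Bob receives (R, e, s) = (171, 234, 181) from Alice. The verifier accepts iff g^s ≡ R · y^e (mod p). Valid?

no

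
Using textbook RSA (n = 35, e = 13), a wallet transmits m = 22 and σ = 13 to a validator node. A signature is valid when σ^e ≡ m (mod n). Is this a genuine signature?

forged

σ^2 ≡ 13^2 = 169 ≡ 29
σ^4 ≡ 29^2 = 841 ≡ 1
σ^8 ≡ 1^2 = 1
13 = 8 + 4 + 1, so σ^13 ≡ 1·1·13 ≡ 13 (mod 35)
The recovered value 13 does not match the digest 22.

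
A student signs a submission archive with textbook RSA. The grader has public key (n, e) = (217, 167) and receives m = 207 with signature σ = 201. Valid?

no

σ^2 ≡ 201^2 = 40401 ≡ 39
σ^4 ≡ 39^2 = 1521 ≡ 2
σ^8 ≡ 2^2 = 4
σ^16 ≡ 4^2 = 16
σ^32 ≡ 16^2 = 256 ≡ 39
σ^64 ≡ 39^2 = 1521 ≡ 2
σ^128 ≡ 2^2 = 4
167 = 128 + 32 + 4 + 2 + 1, so σ^167 ≡ 4·39·2·39·201 ≡ 178 (mod 217)
178 ≠ 207, so verification fails.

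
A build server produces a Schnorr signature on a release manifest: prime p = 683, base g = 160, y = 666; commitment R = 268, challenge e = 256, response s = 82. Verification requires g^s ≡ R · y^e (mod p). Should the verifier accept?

g^s mod p:
Squares mod 683: 160^1≡160, 160^2≡329, 160^4≡327, 160^8≡381, 160^16≡365, 160^32≡40, 160^64≡234
82 = 64 + 16 + 2, so 160^82 ≡ 234·365·329 ≡ 587 (mod 683)
R · y^e mod p:
Squares mod 683: 666^1≡666, 666^2≡289, 666^4≡195, 666^8≡460, 666^16≡553, 666^32≡508, 666^64≡573, 666^128≡489, 666^256≡71
666^256 ≡ 71 (mod 683)
268·71 = 19028 ≡ 587 (mod 683)
587 ≡ 587 (mod 683); signature holds.

accept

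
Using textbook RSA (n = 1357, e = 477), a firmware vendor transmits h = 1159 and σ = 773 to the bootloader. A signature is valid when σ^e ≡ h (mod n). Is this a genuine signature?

forged

σ^2 ≡ 773^2 = 597529 ≡ 449
σ^4 ≡ 449^2 = 201601 ≡ 765
σ^8 ≡ 765^2 = 585225 ≡ 358
σ^16 ≡ 358^2 = 128164 ≡ 606
σ^32 ≡ 606^2 = 367236 ≡ 846
σ^64 ≡ 846^2 = 715716 ≡ 577
σ^128 ≡ 577^2 = 332929 ≡ 464
σ^256 ≡ 464^2 = 215296 ≡ 890
477 = 256 + 128 + 64 + 16 + 8 + 4 + 1, so σ^477 ≡ 890·464·577·606·358·765·773 ≡ 247 (mod 1357)
The recovered value 247 does not match the digest 1159.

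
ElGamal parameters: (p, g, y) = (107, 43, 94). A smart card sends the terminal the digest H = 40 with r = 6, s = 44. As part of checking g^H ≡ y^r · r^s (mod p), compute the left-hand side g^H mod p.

62

43^40 mod 107 = 62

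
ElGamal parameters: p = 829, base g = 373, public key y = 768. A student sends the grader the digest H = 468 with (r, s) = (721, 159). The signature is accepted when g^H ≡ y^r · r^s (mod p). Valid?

yes

Left side g^H mod p:
Squares mod 829: 373^1≡373, 373^2≡686, 373^4≡553, 373^8≡737, 373^16≡174, 373^32≡432, 373^64≡99, 373^128≡682, 373^256≡55
468 = 256 + 128 + 64 + 16 + 4, so 373^468 ≡ 55·682·99·174·553 ≡ 759 (mod 829)
Right side y^r · r^s mod p:
Squares mod 829: 768^1≡768, 768^2≡405, 768^4≡712, 768^8≡425, 768^16≡732, 768^32≡290, 768^64≡371, 768^128≡27, 768^256≡729, 768^512≡52
721 = 512 + 128 + 64 + 16 + 1, so 768^721 ≡ 52·27·371·732·768 ≡ 335 (mod 829)
Squares mod 829: 721^1≡721, 721^2≡58, 721^4≡48, 721^8≡646, 721^16≡329, 721^32≡471, 721^64≡498, 721^128≡133
159 = 128 + 16 + 8 + 4 + 2 + 1, so 721^159 ≡ 133·329·646·48·58·721 ≡ 272 (mod 829)
335·272 = 91120 ≡ 759 (mod 829)
759 ≡ 759 (mod 829), so the signature is genuine.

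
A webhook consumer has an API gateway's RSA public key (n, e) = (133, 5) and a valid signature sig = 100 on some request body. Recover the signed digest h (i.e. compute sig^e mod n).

sig^2 ≡ 100^2 = 10000 ≡ 25
sig^4 ≡ 25^2 = 625 ≡ 93
5 = 4 + 1, so sig^5 ≡ 93·100 ≡ 123 (mod 133)

123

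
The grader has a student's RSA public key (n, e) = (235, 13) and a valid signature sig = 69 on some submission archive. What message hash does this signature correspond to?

sig^2 ≡ 69^2 = 4761 ≡ 61
sig^4 ≡ 61^2 = 3721 ≡ 196
sig^8 ≡ 196^2 = 38416 ≡ 111
13 = 8 + 4 + 1, so sig^13 ≡ 111·196·69 ≡ 219 (mod 235)

219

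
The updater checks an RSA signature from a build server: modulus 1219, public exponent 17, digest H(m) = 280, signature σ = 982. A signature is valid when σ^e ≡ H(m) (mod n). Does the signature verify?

σ^2 ≡ 982^2 = 964324 ≡ 95
σ^4 ≡ 95^2 = 9025 ≡ 492
σ^8 ≡ 492^2 = 242064 ≡ 702
σ^16 ≡ 702^2 = 492804 ≡ 328
17 = 16 + 1, so σ^17 ≡ 328·982 ≡ 280 (mod 1219)
Since 280 equals the digest 280, verification succeeds.

verifies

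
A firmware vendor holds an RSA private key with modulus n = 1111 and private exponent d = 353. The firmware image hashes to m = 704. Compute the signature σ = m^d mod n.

330

m^2 ≡ 704^2 = 495616 ≡ 110
m^4 ≡ 110^2 = 12100 ≡ 990
m^8 ≡ 990^2 = 980100 ≡ 198
m^16 ≡ 198^2 = 39204 ≡ 319
m^32 ≡ 319^2 = 101761 ≡ 660
m^64 ≡ 660^2 = 435600 ≡ 88
m^128 ≡ 88^2 = 7744 ≡ 1078
m^256 ≡ 1078^2 = 1162084 ≡ 1089
353 = 256 + 64 + 32 + 1, so m^353 ≡ 1089·88·660·704 ≡ 330 (mod 1111)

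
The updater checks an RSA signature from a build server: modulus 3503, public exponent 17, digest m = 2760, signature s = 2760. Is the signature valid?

Squares mod 3503: s^1≡2760, s^2≡2078, s^4≡2388, s^8≡3163, s^16≡1
17 = 16 + 1, so s^17 ≡ 1·2760 ≡ 2760 (mod 3503)
Since 2760 equals the digest 2760, verification succeeds.

valid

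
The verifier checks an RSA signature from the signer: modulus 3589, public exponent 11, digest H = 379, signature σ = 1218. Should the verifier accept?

σ^2 ≡ 1218^2 = 1483524 ≡ 1267
σ^4 ≡ 1267^2 = 1605289 ≡ 1006
σ^8 ≡ 1006^2 = 1012036 ≡ 3527
11 = 8 + 2 + 1, so σ^11 ≡ 3527·1267·1218 ≡ 379 (mod 3589)
σ^11 mod 3589 = 379 matches H.

accept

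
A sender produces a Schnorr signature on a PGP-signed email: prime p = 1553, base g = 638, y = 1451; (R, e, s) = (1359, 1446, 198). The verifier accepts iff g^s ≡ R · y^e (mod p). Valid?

g^s mod p:
Squares mod 1553: 638^1≡638, 638^2≡158, 638^4≡116, 638^8≡1032, 638^16≡1219, 638^32≡1293, 638^64≡821, 638^128≡39
198 = 128 + 64 + 4 + 2, so 638^198 ≡ 39·821·116·158 ≡ 1251 (mod 1553)
R · y^e mod p:
Squares mod 1553: 1451^1≡1451, 1451^2≡1086, 1451^4≡669, 1451^8≡297, 1451^16≡1241, 1451^32≡1058, 1451^64≡1204, 1451^128≡667, 1451^256≡731, 1451^512≡129, 1451^1024≡1111
1446 = 1024 + 256 + 128 + 32 + 4 + 2, so 1451^1446 ≡ 1111·731·667·1058·669·1086 ≡ 1507 (mod 1553)
1359·1507 = 2048013 ≡ 1159 (mod 1553)
1251 ≠ 1159; the check fails.

no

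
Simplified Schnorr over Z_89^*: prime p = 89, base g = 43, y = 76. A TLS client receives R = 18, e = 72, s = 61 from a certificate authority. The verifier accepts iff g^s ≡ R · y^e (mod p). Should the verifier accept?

g^s mod p:
43^2 = 1849 ≡ 69
43^4 ≡ 69^2 = 4761 ≡ 44
43^8 ≡ 44^2 = 1936 ≡ 67
43^16 ≡ 67^2 = 4489 ≡ 39
43^32 ≡ 39^2 = 1521 ≡ 8
61 = 32 + 16 + 8 + 4 + 1, so 43^61 ≡ 8·39·67·44·43 ≡ 14 (mod 89)
R · y^e mod p:
76^2 = 5776 ≡ 80
76^4 ≡ 80^2 = 6400 ≡ 81
76^8 ≡ 81^2 = 6561 ≡ 64
76^16 ≡ 64^2 = 4096 ≡ 2
76^32 ≡ 2^2 = 4
76^64 ≡ 4^2 = 16
72 = 64 + 8, so 76^72 ≡ 16·64 ≡ 45 (mod 89)
18·45 = 810 ≡ 9 (mod 89)
14 ≠ 9; the check fails.

reject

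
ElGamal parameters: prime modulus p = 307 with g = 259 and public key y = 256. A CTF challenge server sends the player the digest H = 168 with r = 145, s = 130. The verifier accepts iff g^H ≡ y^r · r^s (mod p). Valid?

yes

Left side g^H mod p:
259^2 = 67081 ≡ 155
259^4 ≡ 155^2 = 24025 ≡ 79
259^8 ≡ 79^2 = 6241 ≡ 101
259^16 ≡ 101^2 = 10201 ≡ 70
259^32 ≡ 70^2 = 4900 ≡ 295
259^64 ≡ 295^2 = 87025 ≡ 144
259^128 ≡ 144^2 = 20736 ≡ 167
168 = 128 + 32 + 8, so 259^168 ≡ 167·295·101 ≡ 216 (mod 307)
Right side y^r · r^s mod p:
256^2 = 65536 ≡ 145
256^4 ≡ 145^2 = 21025 ≡ 149
256^8 ≡ 149^2 = 22201 ≡ 97
256^16 ≡ 97^2 = 9409 ≡ 199
256^32 ≡ 199^2 = 39601 ≡ 305
256^64 ≡ 305^2 = 93025 ≡ 4
256^128 ≡ 4^2 = 16
145 = 128 + 16 + 1, so 256^145 ≡ 16·199·256 ≡ 19 (mod 307)
145^2 = 21025 ≡ 149
145^4 ≡ 149^2 = 22201 ≡ 97
145^8 ≡ 97^2 = 9409 ≡ 199
145^16 ≡ 199^2 = 39601 ≡ 305
145^32 ≡ 305^2 = 93025 ≡ 4
145^64 ≡ 4^2 = 16
145^128 ≡ 16^2 = 256
130 = 128 + 2, so 145^130 ≡ 256·149 ≡ 76 (mod 307)
19·76 = 1444 ≡ 216 (mod 307)
216 ≡ 216 (mod 307), so the signature is genuine.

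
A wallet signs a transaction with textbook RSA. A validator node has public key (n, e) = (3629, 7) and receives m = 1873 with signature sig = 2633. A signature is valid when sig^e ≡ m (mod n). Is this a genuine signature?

genuine

Squares mod 3629: sig^1≡2633, sig^2≡1299, sig^4≡3545
7 = 4 + 2 + 1, so sig^7 ≡ 3545·1299·2633 ≡ 1873 (mod 3629)
sig^7 mod 3629 = 1873 matches m.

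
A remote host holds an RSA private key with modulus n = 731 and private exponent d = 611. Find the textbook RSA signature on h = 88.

469

h^2 ≡ 88^2 = 7744 ≡ 434
h^4 ≡ 434^2 = 188356 ≡ 489
h^8 ≡ 489^2 = 239121 ≡ 84
h^16 ≡ 84^2 = 7056 ≡ 477
h^32 ≡ 477^2 = 227529 ≡ 188
h^64 ≡ 188^2 = 35344 ≡ 256
h^128 ≡ 256^2 = 65536 ≡ 477
h^256 ≡ 477^2 = 227529 ≡ 188
h^512 ≡ 188^2 = 35344 ≡ 256
611 = 512 + 64 + 32 + 2 + 1, so h^611 ≡ 256·256·188·434·88 ≡ 469 (mod 731)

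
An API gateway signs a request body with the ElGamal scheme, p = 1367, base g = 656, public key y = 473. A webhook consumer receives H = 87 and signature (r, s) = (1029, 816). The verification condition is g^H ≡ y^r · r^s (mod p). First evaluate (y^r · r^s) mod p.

Squares mod 1367: 473^1≡473, 473^2≡908, 473^4≡163, 473^8≡596, 473^16≡1163, 473^32≡606, 473^64≡880, 473^128≡678, 473^256≡372, 473^512≡317, 473^1024≡698
1029 = 1024 + 4 + 1, so 473^1029 ≡ 698·163·473 ≡ 413 (mod 1367)
Squares mod 1367: 1029^1≡1029, 1029^2≡783, 1029^4≡673, 1029^8≡452, 1029^16≡621, 1029^32≡147, 1029^64≡1104, 1029^128≡819, 1029^256≡931, 1029^512≡83
816 = 512 + 256 + 32 + 16, so 1029^816 ≡ 83·931·147·621 ≡ 978 (mod 1367)
y^r · r^s ≡ 413·978 = 403914 ≡ 649 (mod 1367)

649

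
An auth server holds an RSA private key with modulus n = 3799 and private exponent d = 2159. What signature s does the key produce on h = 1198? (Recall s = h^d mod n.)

3687

Squares mod 3799: h^1≡1198, h^2≡2981, h^4≡500, h^8≡3065, h^16≡3097, h^32≡2733, h^64≡455, h^128≡1879, h^256≡1370, h^512≡194, h^1024≡3445, h^2048≡3748
2159 = 2048 + 64 + 32 + 8 + 4 + 2 + 1, so h^2159 ≡ 3748·455·2733·3065·500·2981·1198 ≡ 3687 (mod 3799)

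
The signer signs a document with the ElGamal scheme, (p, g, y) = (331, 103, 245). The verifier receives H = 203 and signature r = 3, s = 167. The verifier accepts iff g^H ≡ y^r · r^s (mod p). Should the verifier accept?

reject

Left side g^H mod p:
103^203 mod 331 = 183
Right side y^r · r^s mod p:
245^3 mod 331 = 126
3^167 mod 331 = 322
126·322 = 40572 ≡ 190 (mod 331)
183 ≠ 190, so verification fails.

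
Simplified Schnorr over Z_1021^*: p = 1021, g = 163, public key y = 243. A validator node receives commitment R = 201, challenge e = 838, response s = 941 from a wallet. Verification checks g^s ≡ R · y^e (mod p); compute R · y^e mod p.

650

243^2 = 59049 ≡ 852
243^4 ≡ 852^2 = 725904 ≡ 994
243^8 ≡ 994^2 = 988036 ≡ 729
243^16 ≡ 729^2 = 531441 ≡ 521
243^32 ≡ 521^2 = 271441 ≡ 876
243^64 ≡ 876^2 = 767376 ≡ 605
243^128 ≡ 605^2 = 366025 ≡ 507
243^256 ≡ 507^2 = 257049 ≡ 778
243^512 ≡ 778^2 = 605284 ≡ 852
838 = 512 + 256 + 64 + 4 + 2, so 243^838 ≡ 852·778·605·994·852 ≡ 435 (mod 1021)
R · y^e ≡ 201·435 = 87435 ≡ 650 (mod 1021)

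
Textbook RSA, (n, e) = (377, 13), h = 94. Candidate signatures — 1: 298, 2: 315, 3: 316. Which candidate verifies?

2

Candidate 1: Squares mod 377: 298^1≡298, 298^2≡209, 298^4≡326, 298^8≡339; 13 = 8 + 4 + 1, so 298^13 ≡ 339·326·298 ≡ 337 (mod 377)
Candidate 2: Squares mod 377: 315^1≡315, 315^2≡74, 315^4≡198, 315^8≡373; 13 = 8 + 4 + 1, so 315^13 ≡ 373·198·315 ≡ 94 (mod 377)
  → matches h = 94
Candidate 3: Squares mod 377: 316^1≡316, 316^2≡328, 316^4≡139, 316^8≡94; 13 = 8 + 4 + 1, so 316^13 ≡ 94·139·316 ≡ 329 (mod 377)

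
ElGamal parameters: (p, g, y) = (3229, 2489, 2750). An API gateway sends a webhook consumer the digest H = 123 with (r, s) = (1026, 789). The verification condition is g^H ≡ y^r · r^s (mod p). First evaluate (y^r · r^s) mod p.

1167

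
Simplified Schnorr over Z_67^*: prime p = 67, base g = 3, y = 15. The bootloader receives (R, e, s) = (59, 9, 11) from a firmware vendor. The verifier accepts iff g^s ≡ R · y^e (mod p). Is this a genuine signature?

forged

g^s mod p:
3^2 = 9
3^4 ≡ 9^2 = 81 ≡ 14
3^8 ≡ 14^2 = 196 ≡ 62
11 = 8 + 2 + 1, so 3^11 ≡ 62·9·3 ≡ 66 (mod 67)
R · y^e mod p:
15^2 = 225 ≡ 24
15^4 ≡ 24^2 = 576 ≡ 40
15^8 ≡ 40^2 = 1600 ≡ 59
9 = 8 + 1, so 15^9 ≡ 59·15 ≡ 14 (mod 67)
59·14 = 826 ≡ 22 (mod 67)
66 ≠ 22; the check fails.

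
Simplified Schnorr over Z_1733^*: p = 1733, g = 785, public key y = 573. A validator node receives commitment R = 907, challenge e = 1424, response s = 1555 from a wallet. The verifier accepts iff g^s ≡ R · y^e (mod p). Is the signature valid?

invalid

g^s mod p:
Squares mod 1733: 785^1≡785, 785^2≡1010, 785^4≡1096, 785^8≡247, 785^16≡354, 785^32≡540, 785^64≡456, 785^128≡1709, 785^256≡576, 785^512≡773, 785^1024≡1377
1555 = 1024 + 512 + 16 + 2 + 1, so 785^1555 ≡ 1377·773·354·1010·785 ≡ 576 (mod 1733)
R · y^e mod p:
Squares mod 1733: 573^1≡573, 573^2≡792, 573^4≡1651, 573^8≡1525, 573^16≡1672, 573^32≡255, 573^64≡904, 573^128≡973, 573^256≡511, 573^512≡1171, 573^1024≡438
1424 = 1024 + 256 + 128 + 16, so 573^1424 ≡ 438·511·973·1672 ≡ 154 (mod 1733)
907·154 = 139678 ≡ 1038 (mod 1733)
576 ≠ 1038; the check fails.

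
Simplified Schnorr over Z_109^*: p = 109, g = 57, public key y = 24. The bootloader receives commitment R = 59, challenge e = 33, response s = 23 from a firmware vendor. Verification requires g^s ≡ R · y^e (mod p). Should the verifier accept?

reject

g^s mod p:
57^2 = 3249 ≡ 88
57^4 ≡ 88^2 = 7744 ≡ 5
57^8 ≡ 5^2 = 25
57^16 ≡ 25^2 = 625 ≡ 80
23 = 16 + 4 + 2 + 1, so 57^23 ≡ 80·5·88·57 ≡ 37 (mod 109)
R · y^e mod p:
24^2 = 576 ≡ 31
24^4 ≡ 31^2 = 961 ≡ 89
24^8 ≡ 89^2 = 7921 ≡ 73
24^16 ≡ 73^2 = 5329 ≡ 97
24^32 ≡ 97^2 = 9409 ≡ 35
33 = 32 + 1, so 24^33 ≡ 35·24 ≡ 77 (mod 109)
59·77 = 4543 ≡ 74 (mod 109)
37 ≠ 74; the check fails.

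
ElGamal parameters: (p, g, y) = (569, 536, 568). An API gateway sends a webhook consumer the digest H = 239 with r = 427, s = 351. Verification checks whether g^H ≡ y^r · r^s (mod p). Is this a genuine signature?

Left side g^H mod p:
536^2 = 287296 ≡ 520
536^4 ≡ 520^2 = 270400 ≡ 125
536^8 ≡ 125^2 = 15625 ≡ 262
536^16 ≡ 262^2 = 68644 ≡ 364
536^32 ≡ 364^2 = 132496 ≡ 488
536^64 ≡ 488^2 = 238144 ≡ 302
536^128 ≡ 302^2 = 91204 ≡ 164
239 = 128 + 64 + 32 + 8 + 4 + 2 + 1, so 536^239 ≡ 164·302·488·262·125·520·536 ≡ 404 (mod 569)
Right side y^r · r^s mod p:
568^2 = 322624 ≡ 1
568^4 ≡ 1^2 = 1
568^8 ≡ 1^2 = 1
568^16 ≡ 1^2 = 1
568^32 ≡ 1^2 = 1
568^64 ≡ 1^2 = 1
568^128 ≡ 1^2 = 1
568^256 ≡ 1^2 = 1
427 = 256 + 128 + 32 + 8 + 2 + 1, so 568^427 ≡ 1·1·1·1·1·568 ≡ 568 (mod 569)
427^2 = 182329 ≡ 249
427^4 ≡ 249^2 = 62001 ≡ 549
427^8 ≡ 549^2 = 301401 ≡ 400
427^16 ≡ 400^2 = 160000 ≡ 111
427^32 ≡ 111^2 = 12321 ≡ 372
427^64 ≡ 372^2 = 138384 ≡ 117
427^128 ≡ 117^2 = 13689 ≡ 33
427^256 ≡ 33^2 = 1089 ≡ 520
351 = 256 + 64 + 16 + 8 + 4 + 2 + 1, so 427^351 ≡ 520·117·111·400·549·249·427 ≡ 313 (mod 569)
568·313 = 177784 ≡ 256 (mod 569)
404 ≠ 256, so verification fails.

forged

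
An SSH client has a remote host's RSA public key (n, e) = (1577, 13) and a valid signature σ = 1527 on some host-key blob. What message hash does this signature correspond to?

1109

σ^2 ≡ 1527^2 = 2331729 ≡ 923
σ^4 ≡ 923^2 = 851929 ≡ 349
σ^8 ≡ 349^2 = 121801 ≡ 372
13 = 8 + 4 + 1, so σ^13 ≡ 372·349·1527 ≡ 1109 (mod 1577)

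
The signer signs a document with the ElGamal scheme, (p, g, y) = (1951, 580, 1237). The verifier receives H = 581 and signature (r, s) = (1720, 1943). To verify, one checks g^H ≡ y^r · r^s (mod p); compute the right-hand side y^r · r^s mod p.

101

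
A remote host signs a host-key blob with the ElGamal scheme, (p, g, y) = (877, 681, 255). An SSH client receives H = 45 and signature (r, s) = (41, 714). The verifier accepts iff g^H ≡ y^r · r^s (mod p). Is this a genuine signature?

genuine

Left side g^H mod p:
681^2 = 463761 ≡ 705
681^4 ≡ 705^2 = 497025 ≡ 643
681^8 ≡ 643^2 = 413449 ≡ 382
681^16 ≡ 382^2 = 145924 ≡ 342
681^32 ≡ 342^2 = 116964 ≡ 323
45 = 32 + 8 + 4 + 1, so 681^45 ≡ 323·382·643·681 ≡ 577 (mod 877)
Right side y^r · r^s mod p:
255^2 = 65025 ≡ 127
255^4 ≡ 127^2 = 16129 ≡ 343
255^8 ≡ 343^2 = 117649 ≡ 131
255^16 ≡ 131^2 = 17161 ≡ 498
255^32 ≡ 498^2 = 248004 ≡ 690
41 = 32 + 8 + 1, so 255^41 ≡ 690·131·255 ≡ 136 (mod 877)
41^2 = 1681 ≡ 804
41^4 ≡ 804^2 = 646416 ≡ 67
41^8 ≡ 67^2 = 4489 ≡ 104
41^16 ≡ 104^2 = 10816 ≡ 292
41^32 ≡ 292^2 = 85264 ≡ 195
41^64 ≡ 195^2 = 38025 ≡ 314
41^128 ≡ 314^2 = 98596 ≡ 372
41^256 ≡ 372^2 = 138384 ≡ 695
41^512 ≡ 695^2 = 483025 ≡ 675
714 = 512 + 128 + 64 + 8 + 2, so 41^714 ≡ 675·372·314·104·804 ≡ 849 (mod 877)
136·849 = 115464 ≡ 577 (mod 877)
577 ≡ 577 (mod 877), so the signature is genuine.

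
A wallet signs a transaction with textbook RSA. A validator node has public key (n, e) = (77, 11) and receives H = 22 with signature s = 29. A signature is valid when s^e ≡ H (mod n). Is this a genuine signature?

forged

s^2 ≡ 29^2 = 841 ≡ 71
s^4 ≡ 71^2 = 5041 ≡ 36
s^8 ≡ 36^2 = 1296 ≡ 64
11 = 8 + 2 + 1, so s^11 ≡ 64·71·29 ≡ 29 (mod 77)
s^11 mod 77 = 29, but H = 22.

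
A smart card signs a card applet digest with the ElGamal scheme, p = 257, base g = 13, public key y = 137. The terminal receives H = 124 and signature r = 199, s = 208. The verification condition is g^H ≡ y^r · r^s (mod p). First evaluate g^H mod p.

189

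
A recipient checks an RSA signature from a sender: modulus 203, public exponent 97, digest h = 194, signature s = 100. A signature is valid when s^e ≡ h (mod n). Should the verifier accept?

s^2 ≡ 100^2 = 10000 ≡ 53
s^4 ≡ 53^2 = 2809 ≡ 170
s^8 ≡ 170^2 = 28900 ≡ 74
s^16 ≡ 74^2 = 5476 ≡ 198
s^32 ≡ 198^2 = 39204 ≡ 25
s^64 ≡ 25^2 = 625 ≡ 16
97 = 64 + 32 + 1, so s^97 ≡ 16·25·100 ≡ 9 (mod 203)
s^97 mod 203 = 9, but h = 194.

reject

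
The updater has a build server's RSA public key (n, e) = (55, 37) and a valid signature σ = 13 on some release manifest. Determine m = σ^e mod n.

σ^2 ≡ 13^2 = 169 ≡ 4
σ^4 ≡ 4^2 = 16
σ^8 ≡ 16^2 = 256 ≡ 36
σ^16 ≡ 36^2 = 1296 ≡ 31
σ^32 ≡ 31^2 = 961 ≡ 26
37 = 32 + 4 + 1, so σ^37 ≡ 26·16·13 ≡ 18 (mod 55)

18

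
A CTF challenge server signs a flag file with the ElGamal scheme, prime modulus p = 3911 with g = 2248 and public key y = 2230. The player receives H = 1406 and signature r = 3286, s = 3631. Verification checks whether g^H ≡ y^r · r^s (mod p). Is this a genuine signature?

forged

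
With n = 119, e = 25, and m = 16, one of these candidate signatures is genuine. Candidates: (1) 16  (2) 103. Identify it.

1

Candidate 1: Squares mod 119: 16^1≡16, 16^2≡18, 16^4≡86, 16^8≡18, 16^16≡86; 25 = 16 + 8 + 1, so 16^25 ≡ 86·18·16 ≡ 16 (mod 119)
  → matches m = 16
Candidate 2: Squares mod 119: 103^1≡103, 103^2≡18, 103^4≡86, 103^8≡18, 103^16≡86; 25 = 16 + 8 + 1, so 103^25 ≡ 86·18·103 ≡ 103 (mod 119)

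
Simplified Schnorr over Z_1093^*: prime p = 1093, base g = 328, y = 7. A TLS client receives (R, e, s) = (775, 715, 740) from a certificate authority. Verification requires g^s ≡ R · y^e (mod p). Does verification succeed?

g^s mod p:
328^2 = 107584 ≡ 470
328^4 ≡ 470^2 = 220900 ≡ 114
328^8 ≡ 114^2 = 12996 ≡ 973
328^16 ≡ 973^2 = 946729 ≡ 191
328^32 ≡ 191^2 = 36481 ≡ 412
328^64 ≡ 412^2 = 169744 ≡ 329
328^128 ≡ 329^2 = 108241 ≡ 34
328^256 ≡ 34^2 = 1156 ≡ 63
328^512 ≡ 63^2 = 3969 ≡ 690
740 = 512 + 128 + 64 + 32 + 4, so 328^740 ≡ 690·34·329·412·114 ≡ 90 (mod 1093)
R · y^e mod p:
7^2 = 49
7^4 ≡ 49^2 = 2401 ≡ 215
7^8 ≡ 215^2 = 46225 ≡ 319
7^16 ≡ 319^2 = 101761 ≡ 112
7^32 ≡ 112^2 = 12544 ≡ 521
7^64 ≡ 521^2 = 271441 ≡ 377
7^128 ≡ 377^2 = 142129 ≡ 39
7^256 ≡ 39^2 = 1521 ≡ 428
7^512 ≡ 428^2 = 183184 ≡ 653
715 = 512 + 128 + 64 + 8 + 2 + 1, so 7^715 ≡ 653·39·377·319·49·7 ≡ 804 (mod 1093)
775·804 = 623100 ≡ 90 (mod 1093)
90 ≡ 90 (mod 1093); signature holds.

passes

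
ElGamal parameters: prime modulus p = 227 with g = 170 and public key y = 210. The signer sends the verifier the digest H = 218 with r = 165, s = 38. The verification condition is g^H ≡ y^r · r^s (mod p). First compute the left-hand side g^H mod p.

160

Squares mod 227: 170^1≡170, 170^2≡71, 170^4≡47, 170^8≡166, 170^16≡89, 170^32≡203, 170^64≡122, 170^128≡129
218 = 128 + 64 + 16 + 8 + 2, so 170^218 ≡ 129·122·89·166·71 ≡ 160 (mod 227)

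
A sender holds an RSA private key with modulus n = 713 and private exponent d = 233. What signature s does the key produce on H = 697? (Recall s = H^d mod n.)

Squares mod 713: H^1≡697, H^2≡256, H^4≡653, H^8≡35, H^16≡512, H^32≡473, H^64≡560, H^128≡593
233 = 128 + 64 + 32 + 8 + 1, so H^233 ≡ 593·560·473·35·697 ≡ 89 (mod 713)

89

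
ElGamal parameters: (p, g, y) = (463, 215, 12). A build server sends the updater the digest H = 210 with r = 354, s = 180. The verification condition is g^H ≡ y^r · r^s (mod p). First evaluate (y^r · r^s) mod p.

225

12^2 = 144
12^4 ≡ 144^2 = 20736 ≡ 364
12^8 ≡ 364^2 = 132496 ≡ 78
12^16 ≡ 78^2 = 6084 ≡ 65
12^32 ≡ 65^2 = 4225 ≡ 58
12^64 ≡ 58^2 = 3364 ≡ 123
12^128 ≡ 123^2 = 15129 ≡ 313
12^256 ≡ 313^2 = 97969 ≡ 276
354 = 256 + 64 + 32 + 2, so 12^354 ≡ 276·123·58·144 ≡ 367 (mod 463)
354^2 = 125316 ≡ 306
354^4 ≡ 306^2 = 93636 ≡ 110
354^8 ≡ 110^2 = 12100 ≡ 62
354^16 ≡ 62^2 = 3844 ≡ 140
354^32 ≡ 140^2 = 19600 ≡ 154
354^64 ≡ 154^2 = 23716 ≡ 103
354^128 ≡ 103^2 = 10609 ≡ 423
180 = 128 + 32 + 16 + 4, so 354^180 ≡ 423·154·140·110 ≡ 70 (mod 463)
y^r · r^s ≡ 367·70 = 25690 ≡ 225 (mod 463)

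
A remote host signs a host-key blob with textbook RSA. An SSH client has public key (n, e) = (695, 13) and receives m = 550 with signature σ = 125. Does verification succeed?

Squares mod 695: σ^1≡125, σ^2≡335, σ^4≡330, σ^8≡480
13 = 8 + 4 + 1, so σ^13 ≡ 480·330·125 ≡ 145 (mod 695)
The recovered value 145 does not match the digest 550.

fails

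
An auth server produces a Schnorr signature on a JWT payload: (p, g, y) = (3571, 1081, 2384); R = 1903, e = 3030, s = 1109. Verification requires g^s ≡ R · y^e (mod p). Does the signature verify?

verifies

g^s mod p:
Squares mod 3571: 1081^1≡1081, 1081^2≡844, 1081^4≡1707, 1081^8≡3484, 1081^16≡427, 1081^32≡208, 1081^64≡412, 1081^128≡1907, 1081^256≡1371, 1081^512≡1295, 1081^1024≡2226
1109 = 1024 + 64 + 16 + 4 + 1, so 1081^1109 ≡ 2226·412·427·1707·1081 ≡ 3317 (mod 3571)
R · y^e mod p:
Squares mod 3571: 2384^1≡2384, 2384^2≡1995, 2384^4≡1931, 2384^8≡637, 2384^16≡2246, 2384^32≡2264, 2384^64≡1311, 2384^128≡1070, 2384^256≡2180, 2384^512≡2970, 2384^1024≡530, 2384^2048≡2362
3030 = 2048 + 512 + 256 + 128 + 64 + 16 + 4 + 2, so 2384^3030 ≡ 2362·2970·2180·1070·1311·2246·1931·1995 ≡ 1563 (mod 3571)
1903·1563 = 2974389 ≡ 3317 (mod 3571)
3317 ≡ 3317 (mod 3571); signature holds.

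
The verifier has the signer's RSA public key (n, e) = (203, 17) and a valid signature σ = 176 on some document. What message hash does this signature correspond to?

Squares mod 203: σ^1≡176, σ^2≡120, σ^4≡190, σ^8≡169, σ^16≡141
17 = 16 + 1, so σ^17 ≡ 141·176 ≡ 50 (mod 203)

50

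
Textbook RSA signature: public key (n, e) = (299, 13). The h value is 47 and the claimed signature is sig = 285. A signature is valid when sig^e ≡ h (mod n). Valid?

Squares mod 299: sig^1≡285, sig^2≡196, sig^4≡144, sig^8≡105
13 = 8 + 4 + 1, so sig^13 ≡ 105·144·285 ≡ 12 (mod 299)
12 ≠ 47, so verification fails.

no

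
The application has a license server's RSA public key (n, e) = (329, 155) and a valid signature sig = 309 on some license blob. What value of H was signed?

sig^2 ≡ 309^2 = 95481 ≡ 71
sig^4 ≡ 71^2 = 5041 ≡ 106
sig^8 ≡ 106^2 = 11236 ≡ 50
sig^16 ≡ 50^2 = 2500 ≡ 197
sig^32 ≡ 197^2 = 38809 ≡ 316
sig^64 ≡ 316^2 = 99856 ≡ 169
sig^128 ≡ 169^2 = 28561 ≡ 267
155 = 128 + 16 + 8 + 2 + 1, so sig^155 ≡ 267·197·50·71·309 ≡ 8 (mod 329)

8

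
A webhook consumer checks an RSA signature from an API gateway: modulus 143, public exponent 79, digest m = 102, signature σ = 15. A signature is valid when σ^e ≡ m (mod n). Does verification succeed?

passes

σ^2 ≡ 15^2 = 225 ≡ 82
σ^4 ≡ 82^2 = 6724 ≡ 3
σ^8 ≡ 3^2 = 9
σ^16 ≡ 9^2 = 81
σ^32 ≡ 81^2 = 6561 ≡ 126
σ^64 ≡ 126^2 = 15876 ≡ 3
79 = 64 + 8 + 4 + 2 + 1, so σ^79 ≡ 3·9·3·82·15 ≡ 102 (mod 143)
Since 102 equals the digest 102, verification succeeds.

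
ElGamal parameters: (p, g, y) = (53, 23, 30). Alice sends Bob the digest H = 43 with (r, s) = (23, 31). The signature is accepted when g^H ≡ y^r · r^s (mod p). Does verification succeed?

Left side g^H mod p:
23^2 = 529 ≡ 52
23^4 ≡ 52^2 = 2704 ≡ 1
23^8 ≡ 1^2 = 1
23^16 ≡ 1^2 = 1
23^32 ≡ 1^2 = 1
43 = 32 + 8 + 2 + 1, so 23^43 ≡ 1·1·52·23 ≡ 30 (mod 53)
Right side y^r · r^s mod p:
30^2 = 900 ≡ 52
30^4 ≡ 52^2 = 2704 ≡ 1
30^8 ≡ 1^2 = 1
30^16 ≡ 1^2 = 1
23 = 16 + 4 + 2 + 1, so 30^23 ≡ 1·1·52·30 ≡ 23 (mod 53)
23^2 = 529 ≡ 52
23^4 ≡ 52^2 = 2704 ≡ 1
23^8 ≡ 1^2 = 1
23^16 ≡ 1^2 = 1
31 = 16 + 8 + 4 + 2 + 1, so 23^31 ≡ 1·1·1·52·23 ≡ 30 (mod 53)
23·30 = 690 ≡ 1 (mod 53)
30 ≠ 1, so verification fails.

fails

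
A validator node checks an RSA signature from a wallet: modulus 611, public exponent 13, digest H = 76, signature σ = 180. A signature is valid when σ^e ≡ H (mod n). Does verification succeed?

passes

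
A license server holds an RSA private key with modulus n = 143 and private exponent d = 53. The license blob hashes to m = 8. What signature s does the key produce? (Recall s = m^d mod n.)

m^2 ≡ 8^2 = 64
m^4 ≡ 64^2 = 4096 ≡ 92
m^8 ≡ 92^2 = 8464 ≡ 27
m^16 ≡ 27^2 = 729 ≡ 14
m^32 ≡ 14^2 = 196 ≡ 53
53 = 32 + 16 + 4 + 1, so m^53 ≡ 53·14·92·8 ≡ 138 (mod 143)

138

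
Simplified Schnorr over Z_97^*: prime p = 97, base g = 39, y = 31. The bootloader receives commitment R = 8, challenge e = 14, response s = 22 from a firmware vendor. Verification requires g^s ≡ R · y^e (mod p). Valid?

yes

g^s mod p:
Squares mod 97: 39^1≡39, 39^2≡66, 39^4≡88, 39^8≡81, 39^16≡62
22 = 16 + 4 + 2, so 39^22 ≡ 62·88·66 ≡ 32 (mod 97)
R · y^e mod p:
Squares mod 97: 31^1≡31, 31^2≡88, 31^4≡81, 31^8≡62
14 = 8 + 4 + 2, so 31^14 ≡ 62·81·88 ≡ 4 (mod 97)
8·4 = 32 ≡ 32 (mod 97)
32 ≡ 32 (mod 97); signature holds.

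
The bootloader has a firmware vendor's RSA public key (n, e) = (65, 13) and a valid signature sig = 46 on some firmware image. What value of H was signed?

Squares mod 65: sig^1≡46, sig^2≡36, sig^4≡61, sig^8≡16
13 = 8 + 4 + 1, so sig^13 ≡ 16·61·46 ≡ 46 (mod 65)

46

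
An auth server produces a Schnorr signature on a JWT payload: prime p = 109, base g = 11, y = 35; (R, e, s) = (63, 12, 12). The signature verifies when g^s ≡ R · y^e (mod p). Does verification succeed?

passes

g^s mod p:
11^2 = 121 ≡ 12
11^4 ≡ 12^2 = 144 ≡ 35
11^8 ≡ 35^2 = 1225 ≡ 26
12 = 8 + 4, so 11^12 ≡ 26·35 ≡ 38 (mod 109)
R · y^e mod p:
35^2 = 1225 ≡ 26
35^4 ≡ 26^2 = 676 ≡ 22
35^8 ≡ 22^2 = 484 ≡ 48
12 = 8 + 4, so 35^12 ≡ 48·22 ≡ 75 (mod 109)
63·75 = 4725 ≡ 38 (mod 109)
38 ≡ 38 (mod 109); signature holds.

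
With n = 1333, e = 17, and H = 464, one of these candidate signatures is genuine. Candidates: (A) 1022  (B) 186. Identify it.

Candidate A: 1022^17 mod 1333 = 464
  → matches H = 464
Candidate B: 186^17 mod 1333 = 124

A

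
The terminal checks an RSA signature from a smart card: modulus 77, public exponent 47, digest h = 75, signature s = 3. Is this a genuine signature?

genuine

s^2 ≡ 3^2 = 9
s^4 ≡ 9^2 = 81 ≡ 4
s^8 ≡ 4^2 = 16
s^16 ≡ 16^2 = 256 ≡ 25
s^32 ≡ 25^2 = 625 ≡ 9
47 = 32 + 8 + 4 + 2 + 1, so s^47 ≡ 9·16·4·9·3 ≡ 75 (mod 77)
s^47 mod 77 = 75 matches h.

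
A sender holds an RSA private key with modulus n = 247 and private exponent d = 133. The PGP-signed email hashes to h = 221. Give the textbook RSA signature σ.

h^133 mod 247 = 221

221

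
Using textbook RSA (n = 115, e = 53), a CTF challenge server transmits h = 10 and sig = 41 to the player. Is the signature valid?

invalid

sig^2 ≡ 41^2 = 1681 ≡ 71
sig^4 ≡ 71^2 = 5041 ≡ 96
sig^8 ≡ 96^2 = 9216 ≡ 16
sig^16 ≡ 16^2 = 256 ≡ 26
sig^32 ≡ 26^2 = 676 ≡ 101
53 = 32 + 16 + 4 + 1, so sig^53 ≡ 101·26·96·41 ≡ 81 (mod 115)
81 ≠ 10, so verification fails.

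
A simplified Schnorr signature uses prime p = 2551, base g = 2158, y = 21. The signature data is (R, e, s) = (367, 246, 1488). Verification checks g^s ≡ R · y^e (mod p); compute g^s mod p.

2402

Squares mod 2551: 2158^1≡2158, 2158^2≡1389, 2158^4≡765, 2158^8≡1046, 2158^16≡2288, 2158^32≡292, 2158^64≡1081, 2158^128≡203, 2158^256≡393, 2158^512≡1389, 2158^1024≡765
1488 = 1024 + 256 + 128 + 64 + 16, so 2158^1488 ≡ 765·393·203·1081·2288 ≡ 2402 (mod 2551)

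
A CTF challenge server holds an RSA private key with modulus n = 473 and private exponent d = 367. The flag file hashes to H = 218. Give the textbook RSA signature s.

334

Squares mod 473: H^1≡218, H^2≡224, H^4≡38, H^8≡25, H^16≡152, H^32≡400, H^64≡126, H^128≡267, H^256≡339
367 = 256 + 64 + 32 + 8 + 4 + 2 + 1, so H^367 ≡ 339·126·400·25·38·224·218 ≡ 334 (mod 473)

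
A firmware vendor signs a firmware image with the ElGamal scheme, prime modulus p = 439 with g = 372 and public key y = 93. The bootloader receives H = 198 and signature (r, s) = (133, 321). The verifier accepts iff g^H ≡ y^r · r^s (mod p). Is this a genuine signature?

Left side g^H mod p:
372^2 = 138384 ≡ 99
372^4 ≡ 99^2 = 9801 ≡ 143
372^8 ≡ 143^2 = 20449 ≡ 255
372^16 ≡ 255^2 = 65025 ≡ 53
372^32 ≡ 53^2 = 2809 ≡ 175
372^64 ≡ 175^2 = 30625 ≡ 334
372^128 ≡ 334^2 = 111556 ≡ 50
198 = 128 + 64 + 4 + 2, so 372^198 ≡ 50·334·143·99 ≡ 206 (mod 439)
Right side y^r · r^s mod p:
93^2 = 8649 ≡ 308
93^4 ≡ 308^2 = 94864 ≡ 40
93^8 ≡ 40^2 = 1600 ≡ 283
93^16 ≡ 283^2 = 80089 ≡ 191
93^32 ≡ 191^2 = 36481 ≡ 44
93^64 ≡ 44^2 = 1936 ≡ 180
93^128 ≡ 180^2 = 32400 ≡ 353
133 = 128 + 4 + 1, so 93^133 ≡ 353·40·93 ≡ 111 (mod 439)
133^2 = 17689 ≡ 129
133^4 ≡ 129^2 = 16641 ≡ 398
133^8 ≡ 398^2 = 158404 ≡ 364
133^16 ≡ 364^2 = 132496 ≡ 357
133^32 ≡ 357^2 = 127449 ≡ 139
133^64 ≡ 139^2 = 19321 ≡ 5
133^128 ≡ 5^2 = 25
133^256 ≡ 25^2 = 625 ≡ 186
321 = 256 + 64 + 1, so 133^321 ≡ 186·5·133 ≡ 331 (mod 439)
111·331 = 36741 ≡ 304 (mod 439)
206 ≠ 304, so verification fails.

forged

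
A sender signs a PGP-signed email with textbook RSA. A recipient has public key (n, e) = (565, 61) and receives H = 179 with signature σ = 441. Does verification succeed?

fails

Squares mod 565: σ^1≡441, σ^2≡121, σ^4≡516, σ^8≡141, σ^16≡106, σ^32≡501
61 = 32 + 16 + 8 + 4 + 1, so σ^61 ≡ 501·106·141·516·441 ≡ 426 (mod 565)
σ^61 mod 565 = 426, but H = 179.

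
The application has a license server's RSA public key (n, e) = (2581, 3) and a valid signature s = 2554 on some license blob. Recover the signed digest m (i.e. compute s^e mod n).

965

s^3 mod 2581 = 965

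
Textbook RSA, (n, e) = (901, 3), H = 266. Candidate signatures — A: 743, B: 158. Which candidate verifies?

A

Candidate A: Squares mod 901: 743^1≡743, 743^2≡637; 3 = 2 + 1, so 743^3 ≡ 637·743 ≡ 266 (mod 901)
  → matches H = 266
Candidate B: Squares mod 901: 158^1≡158, 158^2≡637; 3 = 2 + 1, so 158^3 ≡ 637·158 ≡ 635 (mod 901)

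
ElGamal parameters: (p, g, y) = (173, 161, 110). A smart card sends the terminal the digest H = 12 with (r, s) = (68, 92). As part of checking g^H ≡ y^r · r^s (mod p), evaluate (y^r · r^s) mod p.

110^2 = 12100 ≡ 163
110^4 ≡ 163^2 = 26569 ≡ 100
110^8 ≡ 100^2 = 10000 ≡ 139
110^16 ≡ 139^2 = 19321 ≡ 118
110^32 ≡ 118^2 = 13924 ≡ 84
110^64 ≡ 84^2 = 7056 ≡ 136
68 = 64 + 4, so 110^68 ≡ 136·100 ≡ 106 (mod 173)
68^2 = 4624 ≡ 126
68^4 ≡ 126^2 = 15876 ≡ 133
68^8 ≡ 133^2 = 17689 ≡ 43
68^16 ≡ 43^2 = 1849 ≡ 119
68^32 ≡ 119^2 = 14161 ≡ 148
68^64 ≡ 148^2 = 21904 ≡ 106
92 = 64 + 16 + 8 + 4, so 68^92 ≡ 106·119·43·133 ≡ 23 (mod 173)
y^r · r^s ≡ 106·23 = 2438 ≡ 16 (mod 173)

16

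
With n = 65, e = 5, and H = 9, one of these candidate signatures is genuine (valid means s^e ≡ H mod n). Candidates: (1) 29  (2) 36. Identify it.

Candidate 1: Squares mod 65: 29^1≡29, 29^2≡61, 29^4≡16; 5 = 4 + 1, so 29^5 ≡ 16·29 ≡ 9 (mod 65)
  → matches H = 9
Candidate 2: Squares mod 65: 36^1≡36, 36^2≡61, 36^4≡16; 5 = 4 + 1, so 36^5 ≡ 16·36 ≡ 56 (mod 65)

1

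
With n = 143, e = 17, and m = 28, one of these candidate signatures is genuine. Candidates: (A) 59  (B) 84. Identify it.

Candidate A: 59^2 = 3481 ≡ 49; 59^4 ≡ 49^2 = 2401 ≡ 113; 59^8 ≡ 113^2 = 12769 ≡ 42; 59^16 ≡ 42^2 = 1764 ≡ 48; 17 = 16 + 1, so 59^17 ≡ 48·59 ≡ 115 (mod 143)
Candidate B: 84^2 = 7056 ≡ 49; 84^4 ≡ 49^2 = 2401 ≡ 113; 84^8 ≡ 113^2 = 12769 ≡ 42; 84^16 ≡ 42^2 = 1764 ≡ 48; 17 = 16 + 1, so 84^17 ≡ 48·84 ≡ 28 (mod 143)
  → matches m = 28

B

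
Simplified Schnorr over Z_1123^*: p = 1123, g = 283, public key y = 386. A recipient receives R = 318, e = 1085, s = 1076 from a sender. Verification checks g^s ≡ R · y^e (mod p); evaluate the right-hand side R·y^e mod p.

Squares mod 1123: 386^1≡386, 386^2≡760, 386^4≡378, 386^8≡263, 386^16≡666, 386^32≡1094, 386^64≡841, 386^128≡914, 386^256≡1007, 386^512≡1103, 386^1024≡400
1085 = 1024 + 32 + 16 + 8 + 4 + 1, so 386^1085 ≡ 400·1094·666·263·378·386 ≡ 553 (mod 1123)
R · y^e ≡ 318·553 = 175854 ≡ 666 (mod 1123)

666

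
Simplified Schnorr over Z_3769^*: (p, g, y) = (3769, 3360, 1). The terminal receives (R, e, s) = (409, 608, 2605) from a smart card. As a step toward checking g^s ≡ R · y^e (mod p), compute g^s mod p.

3360^2 = 11289600 ≡ 1445
3360^4 ≡ 1445^2 = 2088025 ≡ 3768
3360^8 ≡ 3768^2 = 14197824 ≡ 1
3360^16 ≡ 1^2 = 1
3360^32 ≡ 1^2 = 1
3360^64 ≡ 1^2 = 1
3360^128 ≡ 1^2 = 1
3360^256 ≡ 1^2 = 1
3360^512 ≡ 1^2 = 1
3360^1024 ≡ 1^2 = 1
3360^2048 ≡ 1^2 = 1
2605 = 2048 + 512 + 32 + 8 + 4 + 1, so 3360^2605 ≡ 1·1·1·1·3768·3360 ≡ 409 (mod 3769)

409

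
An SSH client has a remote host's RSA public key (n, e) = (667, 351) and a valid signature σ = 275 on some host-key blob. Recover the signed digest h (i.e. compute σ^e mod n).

σ^2 ≡ 275^2 = 75625 ≡ 254
σ^4 ≡ 254^2 = 64516 ≡ 484
σ^8 ≡ 484^2 = 234256 ≡ 139
σ^16 ≡ 139^2 = 19321 ≡ 645
σ^32 ≡ 645^2 = 416025 ≡ 484
σ^64 ≡ 484^2 = 234256 ≡ 139
σ^128 ≡ 139^2 = 19321 ≡ 645
σ^256 ≡ 645^2 = 416025 ≡ 484
351 = 256 + 64 + 16 + 8 + 4 + 2 + 1, so σ^351 ≡ 484·139·645·139·484·254·275 ≡ 160 (mod 667)

160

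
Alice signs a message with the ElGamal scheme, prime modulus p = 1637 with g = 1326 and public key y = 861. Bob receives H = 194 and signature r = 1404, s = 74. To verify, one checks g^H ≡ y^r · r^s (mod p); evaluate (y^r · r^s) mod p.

205

Squares mod 1637: 861^1≡861, 861^2≡1397, 861^4≡305, 861^8≡1353, 861^16≡443, 861^32≡1446, 861^64≡467, 861^128≡368, 861^256≡1190, 861^512≡95, 861^1024≡840
1404 = 1024 + 256 + 64 + 32 + 16 + 8 + 4, so 861^1404 ≡ 840·1190·467·1446·443·1353·305 ≡ 384 (mod 1637)
Squares mod 1637: 1404^1≡1404, 1404^2≡268, 1404^4≡1433, 1404^8≡691, 1404^16≡1114, 1404^32≡150, 1404^64≡1219
74 = 64 + 8 + 2, so 1404^74 ≡ 1219·691·268 ≡ 235 (mod 1637)
y^r · r^s ≡ 384·235 = 90240 ≡ 205 (mod 1637)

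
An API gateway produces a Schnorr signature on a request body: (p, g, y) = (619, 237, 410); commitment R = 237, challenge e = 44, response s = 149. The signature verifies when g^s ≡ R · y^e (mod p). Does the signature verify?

g^s mod p:
237^2 = 56169 ≡ 459
237^4 ≡ 459^2 = 210681 ≡ 221
237^8 ≡ 221^2 = 48841 ≡ 559
237^16 ≡ 559^2 = 312481 ≡ 505
237^32 ≡ 505^2 = 255025 ≡ 616
237^64 ≡ 616^2 = 379456 ≡ 9
237^128 ≡ 9^2 = 81
149 = 128 + 16 + 4 + 1, so 237^149 ≡ 81·505·221·237 ≡ 242 (mod 619)
R · y^e mod p:
410^2 = 168100 ≡ 351
410^4 ≡ 351^2 = 123201 ≡ 20
410^8 ≡ 20^2 = 400
410^16 ≡ 400^2 = 160000 ≡ 298
410^32 ≡ 298^2 = 88804 ≡ 287
44 = 32 + 8 + 4, so 410^44 ≡ 287·400·20 ≡ 129 (mod 619)
237·129 = 30573 ≡ 242 (mod 619)
242 ≡ 242 (mod 619); signature holds.

verifies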